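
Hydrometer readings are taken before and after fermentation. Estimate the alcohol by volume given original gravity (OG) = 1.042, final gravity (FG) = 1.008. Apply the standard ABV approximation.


ABV = (OG − FG) · 131.25
ABV = (1.042 − 1.008) · 131.25

4.4625 % ABV


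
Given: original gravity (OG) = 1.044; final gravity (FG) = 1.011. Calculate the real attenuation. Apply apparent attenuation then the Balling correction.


AA = (OG−FG)/(OG−1)·100;  RA = AA·0.8192
AA = (1.044 − 1.011)/(1.044 − 1)·100 = 75.0000
RA = 75.0000·0.8192

61.4400 %


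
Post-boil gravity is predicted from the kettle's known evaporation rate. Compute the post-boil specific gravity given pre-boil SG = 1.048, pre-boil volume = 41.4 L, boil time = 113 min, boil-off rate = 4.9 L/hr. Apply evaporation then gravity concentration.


V_post = V_pre − rate·(t/60);  SG_post = 1 + (SG_pre−1)·V_pre/V_post
V_post = 41.4 − 4.9·(113/60) = 32.1717
SG_post = 1 + (1.048 − 1)·41.4/32.1717

1.0618


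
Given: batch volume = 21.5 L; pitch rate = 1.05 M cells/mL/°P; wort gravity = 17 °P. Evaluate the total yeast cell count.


cells (billions) = rate · V_L · °P
cells = 1.05 · 21.5 · 17

383.7750 billion cells


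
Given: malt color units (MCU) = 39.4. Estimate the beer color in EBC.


SRM = 1.4922·MCU^0.6859;  EBC = SRM·1.97
SRM = 1.4922·39.4^0.6859 = 18.5429
EBC = 18.5429·1.97

36.5295 EBC


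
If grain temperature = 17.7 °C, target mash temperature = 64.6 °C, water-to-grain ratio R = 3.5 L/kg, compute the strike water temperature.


T_strike = (0.41/R)·(T_mash − T_grain) + T_mash
T_strike = (0.41/3.5)·(64.6 − 17.7) + 64.6

70.0940 °C


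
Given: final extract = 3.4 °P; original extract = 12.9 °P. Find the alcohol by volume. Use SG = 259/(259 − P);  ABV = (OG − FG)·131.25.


OG = 259/(259 − 12.9) = 1.0524
FG = 259/(259 − 3.4) = 1.0133
ABV = (1.0524 − 1.0133)·131.25

5.1339 % ABV


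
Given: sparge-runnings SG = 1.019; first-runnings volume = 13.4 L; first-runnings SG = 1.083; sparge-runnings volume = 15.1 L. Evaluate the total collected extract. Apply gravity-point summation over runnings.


total = Σ (SG_i − 1)·1000·V_i
first = (1.083 − 1)·1000·13.4 = 1112.2000
sparge = (1.019 − 1)·1000·15.1 = 286.9000
total = 1112.2000 + 286.9000

1399.1000 gravity·L


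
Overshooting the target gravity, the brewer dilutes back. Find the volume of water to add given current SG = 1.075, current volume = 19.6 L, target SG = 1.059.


V_water = V·((SG_curr − 1)/(SG_target − 1) − 1)
V_water = 19.6·((1.075 − 1)/(1.059 − 1) − 1)

5.3153 L


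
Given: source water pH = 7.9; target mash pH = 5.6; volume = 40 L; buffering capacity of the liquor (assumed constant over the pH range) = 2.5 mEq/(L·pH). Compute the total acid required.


acid = buffering capacity · (pH_source − pH_target) · V
acid = 2.5 · (7.9 − 5.6) · 40

230.0000 mEq


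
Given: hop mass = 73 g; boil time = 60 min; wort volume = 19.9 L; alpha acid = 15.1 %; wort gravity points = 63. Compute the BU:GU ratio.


U = 1.65·0.000125^(GP/1000)·(1−e^(−0.04t))/4.15;  IBU = (α/100)·m·U·1000/V;  BU:GU = IBU/GP
U = 1.65·0.000125^(63/1000)·(1−e^(−0.04·60))/4.15 = 0.2052
IBU = (15.1/100)·73·0.2052·1000/19.9 = 113.6806
BU:GU = 113.6806/63

1.8045


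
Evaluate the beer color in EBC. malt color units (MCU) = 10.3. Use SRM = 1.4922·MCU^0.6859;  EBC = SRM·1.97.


SRM = 1.4922·10.3^0.6859 = 7.3881
EBC = 7.3881·1.97

14.5545 EBC


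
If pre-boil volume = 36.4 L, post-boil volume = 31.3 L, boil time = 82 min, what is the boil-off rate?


rate = (V_pre − V_post) / (t_min/60)
rate = (36.4 − 31.3) / (82/60)

3.7317 L/hr


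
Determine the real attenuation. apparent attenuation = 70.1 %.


RA = AA · 0.8192
RA = 70.1 · 0.8192

57.4259 %


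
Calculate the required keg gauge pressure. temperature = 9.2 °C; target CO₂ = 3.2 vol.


psi = vols/(0.01821 + 0.09011·e^(−0.04·T)) − 14.695
psi = 3.2/(0.01821 + 0.09011·e^(−0.04·9.2)) − 14.695

25.0187 psi


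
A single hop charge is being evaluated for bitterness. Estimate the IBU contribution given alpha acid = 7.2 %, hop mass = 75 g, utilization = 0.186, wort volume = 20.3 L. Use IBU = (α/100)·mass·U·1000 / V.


IBU = (7.2/100)·75·0.186·1000 / 20.3

49.4778 IBU


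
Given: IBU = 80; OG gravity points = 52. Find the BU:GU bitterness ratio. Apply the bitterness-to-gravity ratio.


BU:GU = IBU / OG_points
BU:GU = 80 / 52

1.5385


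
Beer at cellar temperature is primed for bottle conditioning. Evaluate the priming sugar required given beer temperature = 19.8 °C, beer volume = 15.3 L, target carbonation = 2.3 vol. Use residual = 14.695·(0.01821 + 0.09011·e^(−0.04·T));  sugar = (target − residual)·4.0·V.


residual = 14.695·(0.01821 + 0.09011·e^(−0.04·19.8)) = 0.8674
sugar = (2.3 − 0.8674)·4.0·15.3

87.6775 g


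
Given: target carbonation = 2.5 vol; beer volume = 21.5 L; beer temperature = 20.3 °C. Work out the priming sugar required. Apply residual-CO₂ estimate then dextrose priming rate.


residual = 14.695·(0.01821 + 0.09011·e^(−0.04·T));  sugar = (target − residual)·4.0·V
residual = 14.695·(0.01821 + 0.09011·e^(−0.04·20.3)) = 0.8555
sugar = (2.5 − 0.8555)·4.0·21.5

141.4283 g


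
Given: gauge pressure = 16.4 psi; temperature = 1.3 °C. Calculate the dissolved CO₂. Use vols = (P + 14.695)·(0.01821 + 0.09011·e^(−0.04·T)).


vols = (16.4 + 14.695)·(0.01821 + 0.09011·e^(−0.04·1.3))

3.2262 volumes


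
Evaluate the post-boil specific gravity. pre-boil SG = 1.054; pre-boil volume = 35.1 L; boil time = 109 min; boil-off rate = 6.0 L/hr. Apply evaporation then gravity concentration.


V_post = V_pre − rate·(t/60);  SG_post = 1 + (SG_pre−1)·V_pre/V_post
V_post = 35.1 − 6.0·(109/60) = 24.2000
SG_post = 1 + (1.054 − 1)·35.1/24.2000

1.0783


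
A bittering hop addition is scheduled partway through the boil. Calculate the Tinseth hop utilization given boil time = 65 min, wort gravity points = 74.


U = 1.65·0.000125^(GP/1000) · (1 − e^(−0.04·t))/4.15
bigness = 1.65·0.000125^(74/1000) = 0.8485
boil_factor = (1 − e^(−0.04·65))/4.15 = 0.2231
U = 0.8485 · 0.2231

0.1893


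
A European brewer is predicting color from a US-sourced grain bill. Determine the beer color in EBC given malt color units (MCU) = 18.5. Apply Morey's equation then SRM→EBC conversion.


SRM = 1.4922·MCU^0.6859;  EBC = SRM·1.97
SRM = 1.4922·18.5^0.6859 = 11.0403
EBC = 11.0403·1.97

21.7494 EBC


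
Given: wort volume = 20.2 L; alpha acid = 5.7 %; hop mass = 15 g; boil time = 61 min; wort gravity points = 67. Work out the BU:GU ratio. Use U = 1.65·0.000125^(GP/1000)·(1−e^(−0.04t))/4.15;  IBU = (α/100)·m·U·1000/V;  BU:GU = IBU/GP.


U = 1.65·0.000125^(67/1000)·(1−e^(−0.04·61))/4.15 = 0.1988
IBU = (5.7/100)·15·0.1988·1000/20.2 = 8.4127
BU:GU = 8.4127/67

0.1256


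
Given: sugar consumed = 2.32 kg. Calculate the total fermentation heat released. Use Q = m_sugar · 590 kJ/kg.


Q = 2.32 · 590

1368.8000 kJ


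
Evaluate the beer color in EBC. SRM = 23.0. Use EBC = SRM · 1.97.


EBC = 23.0 · 1.97

45.3100 EBC


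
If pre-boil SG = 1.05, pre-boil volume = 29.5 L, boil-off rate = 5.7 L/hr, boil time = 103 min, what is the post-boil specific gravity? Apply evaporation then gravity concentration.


V_post = V_pre − rate·(t/60);  SG_post = 1 + (SG_pre−1)·V_pre/V_post
V_post = 29.5 − 5.7·(103/60) = 19.7150
SG_post = 1 + (1.05 − 1)·29.5/19.7150

1.0748


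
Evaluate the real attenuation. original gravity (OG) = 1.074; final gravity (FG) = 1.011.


AA = (OG−FG)/(OG−1)·100;  RA = AA·0.8192
AA = (1.074 − 1.011)/(1.074 − 1)·100 = 85.1351
RA = 85.1351·0.8192

69.7427 %


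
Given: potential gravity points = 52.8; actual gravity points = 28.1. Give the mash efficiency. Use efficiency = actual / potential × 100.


efficiency = 28.1 / 52.8 × 100

53.2197 %


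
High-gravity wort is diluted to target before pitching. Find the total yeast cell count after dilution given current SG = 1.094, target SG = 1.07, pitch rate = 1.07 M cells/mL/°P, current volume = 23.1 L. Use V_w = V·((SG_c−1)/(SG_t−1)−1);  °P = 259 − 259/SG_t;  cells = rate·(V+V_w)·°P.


V_w = 23.1·((1.094−1)/(1.07−1)−1) = 7.9200
V_final = 23.1 + 7.9200 = 31.0200
°P = 259 − 259/1.07 = 16.9439
cells = 1.07·31.0200·16.9439

562.3926 billion cells


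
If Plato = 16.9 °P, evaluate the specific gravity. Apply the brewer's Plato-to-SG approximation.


SG = 259/(259 − P)
SG = 259/(259 − 16.9)

1.0698


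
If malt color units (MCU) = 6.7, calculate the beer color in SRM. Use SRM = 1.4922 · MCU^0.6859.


SRM = 1.4922 · 6.7^0.6859

5.5009 SRM


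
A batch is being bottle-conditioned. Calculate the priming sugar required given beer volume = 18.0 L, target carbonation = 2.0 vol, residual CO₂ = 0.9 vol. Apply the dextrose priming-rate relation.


sugar = (target − residual)·4.0·V
sugar = (2.0 − 0.9)·4.0·18.0

79.2000 g


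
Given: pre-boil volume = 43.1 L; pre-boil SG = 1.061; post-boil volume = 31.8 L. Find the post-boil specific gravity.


SG_post = 1 + (SG_pre − 1)·V_pre/V_post
pts_pre = (1.061 − 1)·1000 = 61.0000
pts_post = 61.0000·43.1/31.8 = 82.6761
SG_post = 1 + 82.6761/1000

1.0827


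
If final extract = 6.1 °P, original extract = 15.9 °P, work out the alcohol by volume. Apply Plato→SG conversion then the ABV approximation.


SG = 259/(259 − P);  ABV = (OG − FG)·131.25
OG = 259/(259 − 15.9) = 1.0654
FG = 259/(259 − 6.1) = 1.0241
ABV = (1.0654 − 1.0241)·131.25

5.4187 % ABV


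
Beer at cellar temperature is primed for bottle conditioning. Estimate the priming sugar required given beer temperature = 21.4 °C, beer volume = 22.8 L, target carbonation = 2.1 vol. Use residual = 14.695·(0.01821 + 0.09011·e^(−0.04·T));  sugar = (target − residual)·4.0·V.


residual = 14.695·(0.01821 + 0.09011·e^(−0.04·21.4)) = 0.8302
sugar = (2.1 − 0.8302)·4.0·22.8

115.8077 g


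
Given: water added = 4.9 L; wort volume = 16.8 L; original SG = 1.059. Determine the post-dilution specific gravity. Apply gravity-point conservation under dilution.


SG_new = 1 + (SG_old − 1)·V_old/(V_old + V_water)
pts = (1.059 − 1)·1000·16.8/(16.8 + 4.9) = 45.6774
SG_new = 1 + 45.6774/1000

1.0457


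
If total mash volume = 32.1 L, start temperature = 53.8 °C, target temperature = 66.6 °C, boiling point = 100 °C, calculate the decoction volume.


V_dec = V_total·(T_target − T_start)/(T_boil − T_start)
V_dec = 32.1·(66.6 − 53.8)/(100 − 53.8)

8.8935 L


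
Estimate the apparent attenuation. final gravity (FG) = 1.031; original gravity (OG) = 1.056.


AA = (OG − FG)/(OG − 1) · 100
AA = (1.056 − 1.031)/(1.056 − 1) · 100

44.6429 %


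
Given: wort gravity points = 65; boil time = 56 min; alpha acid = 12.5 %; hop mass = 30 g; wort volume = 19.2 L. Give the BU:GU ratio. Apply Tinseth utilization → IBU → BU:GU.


U = 1.65·0.000125^(GP/1000)·(1−e^(−0.04t))/4.15;  IBU = (α/100)·m·U·1000/V;  BU:GU = IBU/GP
U = 1.65·0.000125^(65/1000)·(1−e^(−0.04·56))/4.15 = 0.1981
IBU = (12.5/100)·30·0.1981·1000/19.2 = 38.6883
BU:GU = 38.6883/65

0.5952


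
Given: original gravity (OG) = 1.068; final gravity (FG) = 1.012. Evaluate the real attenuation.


AA = (OG−FG)/(OG−1)·100;  RA = AA·0.8192
AA = (1.068 − 1.012)/(1.068 − 1)·100 = 82.3529
RA = 82.3529·0.8192

67.4635 %


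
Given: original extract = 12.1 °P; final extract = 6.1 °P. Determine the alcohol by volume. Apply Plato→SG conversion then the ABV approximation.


SG = 259/(259 − P);  ABV = (OG − FG)·131.25
OG = 259/(259 − 12.1) = 1.0490
FG = 259/(259 − 6.1) = 1.0241
ABV = (1.0490 − 1.0241)·131.25

3.2665 % ABV


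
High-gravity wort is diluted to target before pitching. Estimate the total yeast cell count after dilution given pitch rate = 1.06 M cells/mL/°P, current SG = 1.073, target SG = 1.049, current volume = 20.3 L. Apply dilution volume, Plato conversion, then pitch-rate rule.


V_w = V·((SG_c−1)/(SG_t−1)−1);  °P = 259 − 259/SG_t;  cells = rate·(V+V_w)·°P
V_w = 20.3·((1.073−1)/(1.049−1)−1) = 9.9429
V_final = 20.3 + 9.9429 = 30.2429
°P = 259 − 259/1.049 = 12.0982
cells = 1.06·30.2429·12.0982

387.8368 billion cells


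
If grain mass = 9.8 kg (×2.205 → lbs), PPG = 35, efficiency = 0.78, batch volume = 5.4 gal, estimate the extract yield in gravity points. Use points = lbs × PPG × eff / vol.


lbs = 9.8 × 2.205 = 21.6090
points = 21.6090 × 35 × 0.78 / 5.4

109.2455 points


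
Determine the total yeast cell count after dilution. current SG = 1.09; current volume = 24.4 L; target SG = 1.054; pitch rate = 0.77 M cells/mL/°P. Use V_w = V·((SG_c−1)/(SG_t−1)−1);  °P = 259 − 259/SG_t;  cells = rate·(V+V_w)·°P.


V_w = 24.4·((1.09−1)/(1.054−1)−1) = 16.2667
V_final = 24.4 + 16.2667 = 40.6667
°P = 259 − 259/1.054 = 13.2694
cells = 0.77·40.6667·13.2694

415.5107 billion cells


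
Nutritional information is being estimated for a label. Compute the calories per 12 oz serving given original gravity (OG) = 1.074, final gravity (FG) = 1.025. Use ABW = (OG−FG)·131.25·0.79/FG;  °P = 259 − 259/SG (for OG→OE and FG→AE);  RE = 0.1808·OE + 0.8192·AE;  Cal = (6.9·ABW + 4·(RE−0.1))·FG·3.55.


ABW = (1.074 − 1.025)·131.25·0.79/1.025 = 4.9568
OE = 259 − 259/1.074 = 17.8454 °P
AE = 259 − 259/1.025 = 6.3171 °P
RE = 0.1808·17.8454 + 0.8192·6.3171 = 8.4014 °P
Cal = (6.9·4.9568 + 4·(8.4014−0.1))·1.025·3.55

245.2783 kcal


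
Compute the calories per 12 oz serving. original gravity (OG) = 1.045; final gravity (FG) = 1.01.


ABW = (OG−FG)·131.25·0.79/FG;  °P = 259 − 259/SG (for OG→OE and FG→AE);  RE = 0.1808·OE + 0.8192·AE;  Cal = (6.9·ABW + 4·(RE−0.1))·FG·3.55
ABW = (1.045 − 1.01)·131.25·0.79/1.01 = 3.5931
OE = 259 − 259/1.045 = 11.1531 °P
AE = 259 − 259/1.01 = 2.5644 °P
RE = 0.1808·11.1531 + 0.8192·2.5644 = 4.1172 °P
Cal = (6.9·3.5931 + 4·(4.1172−0.1))·1.01·3.55

146.5086 kcal


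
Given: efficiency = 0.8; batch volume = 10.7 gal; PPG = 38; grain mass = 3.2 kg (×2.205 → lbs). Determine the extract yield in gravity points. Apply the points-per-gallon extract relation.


points = lbs × PPG × eff / vol
lbs = 3.2 × 2.205 = 7.0560
points = 7.0560 × 38 × 0.8 / 10.7

20.0470 points


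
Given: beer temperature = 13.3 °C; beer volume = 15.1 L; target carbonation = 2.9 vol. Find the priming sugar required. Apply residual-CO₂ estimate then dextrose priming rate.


residual = 14.695·(0.01821 + 0.09011·e^(−0.04·T));  sugar = (target − residual)·4.0·V
residual = 14.695·(0.01821 + 0.09011·e^(−0.04·13.3)) = 1.0454
sugar = (2.9 − 1.0454)·4.0·15.1

112.0148 g


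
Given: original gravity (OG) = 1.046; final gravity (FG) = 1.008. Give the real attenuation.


AA = (OG−FG)/(OG−1)·100;  RA = AA·0.8192
AA = (1.046 − 1.008)/(1.046 − 1)·100 = 82.6087
RA = 82.6087·0.8192

67.6730 %


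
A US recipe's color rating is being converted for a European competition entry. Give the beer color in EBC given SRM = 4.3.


EBC = SRM · 1.97
EBC = 4.3 · 1.97

8.4710 EBC


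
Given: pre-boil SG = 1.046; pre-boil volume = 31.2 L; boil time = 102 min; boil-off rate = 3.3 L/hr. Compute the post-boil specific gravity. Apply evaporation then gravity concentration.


V_post = V_pre − rate·(t/60);  SG_post = 1 + (SG_pre−1)·V_pre/V_post
V_post = 31.2 − 3.3·(102/60) = 25.5900
SG_post = 1 + (1.046 − 1)·31.2/25.5900

1.0561


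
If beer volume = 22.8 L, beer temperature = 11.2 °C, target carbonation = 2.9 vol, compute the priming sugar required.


residual = 14.695·(0.01821 + 0.09011·e^(−0.04·T));  sugar = (target − residual)·4.0·V
residual = 14.695·(0.01821 + 0.09011·e^(−0.04·11.2)) = 1.1136
sugar = (2.9 − 1.1136)·4.0·22.8

162.9186 g


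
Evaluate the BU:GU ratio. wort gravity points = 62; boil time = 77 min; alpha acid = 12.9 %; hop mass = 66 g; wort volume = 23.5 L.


U = 1.65·0.000125^(GP/1000)·(1−e^(−0.04t))/4.15;  IBU = (α/100)·m·U·1000/V;  BU:GU = IBU/GP
U = 1.65·0.000125^(62/1000)·(1−e^(−0.04·77))/4.15 = 0.2173
IBU = (12.9/100)·66·0.2173·1000/23.5 = 78.7185
BU:GU = 78.7185/62

1.2697


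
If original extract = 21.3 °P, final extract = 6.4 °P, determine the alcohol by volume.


SG = 259/(259 − P);  ABV = (OG − FG)·131.25
OG = 259/(259 − 21.3) = 1.0896
FG = 259/(259 − 6.4) = 1.0253
ABV = (1.0896 − 1.0253)·131.25

8.4357 % ABV


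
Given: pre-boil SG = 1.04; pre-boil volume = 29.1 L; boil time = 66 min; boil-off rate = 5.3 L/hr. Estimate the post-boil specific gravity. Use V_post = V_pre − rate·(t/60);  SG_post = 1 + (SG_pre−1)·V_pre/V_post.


V_post = 29.1 − 5.3·(66/60) = 23.2700
SG_post = 1 + (1.04 − 1)·29.1/23.2700

1.0500


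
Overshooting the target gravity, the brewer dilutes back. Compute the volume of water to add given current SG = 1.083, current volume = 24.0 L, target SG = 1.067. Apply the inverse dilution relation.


V_water = V·((SG_curr − 1)/(SG_target − 1) − 1)
V_water = 24.0·((1.083 − 1)/(1.067 − 1) − 1)

5.7313 L


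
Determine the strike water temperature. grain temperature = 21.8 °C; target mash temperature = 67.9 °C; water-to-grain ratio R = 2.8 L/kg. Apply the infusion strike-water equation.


T_strike = (0.41/R)·(T_mash − T_grain) + T_mash
T_strike = (0.41/2.8)·(67.9 − 21.8) + 67.9

74.6504 °C


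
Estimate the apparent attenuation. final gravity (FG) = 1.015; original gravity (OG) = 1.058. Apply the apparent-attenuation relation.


AA = (OG − FG)/(OG − 1) · 100
AA = (1.058 − 1.015)/(1.058 − 1) · 100

74.1379 %


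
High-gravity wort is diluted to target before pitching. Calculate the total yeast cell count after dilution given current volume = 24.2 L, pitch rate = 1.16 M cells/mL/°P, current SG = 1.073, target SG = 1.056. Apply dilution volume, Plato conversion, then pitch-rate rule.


V_w = V·((SG_c−1)/(SG_t−1)−1);  °P = 259 − 259/SG_t;  cells = rate·(V+V_w)·°P
V_w = 24.2·((1.073−1)/(1.056−1)−1) = 7.3464
V_final = 24.2 + 7.3464 = 31.5464
°P = 259 − 259/1.056 = 13.7348
cells = 1.16·31.5464·13.7348

502.6111 billion cells


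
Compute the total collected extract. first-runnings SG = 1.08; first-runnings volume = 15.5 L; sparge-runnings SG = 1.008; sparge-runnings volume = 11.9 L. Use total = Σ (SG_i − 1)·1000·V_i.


first = (1.08 − 1)·1000·15.5 = 1240.0000
sparge = (1.008 − 1)·1000·11.9 = 95.2000
total = 1240.0000 + 95.2000

1335.2000 gravity·L


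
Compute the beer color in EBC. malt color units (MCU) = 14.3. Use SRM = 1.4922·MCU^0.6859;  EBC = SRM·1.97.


SRM = 1.4922·14.3^0.6859 = 9.2528
EBC = 9.2528·1.97

18.2280 EBC


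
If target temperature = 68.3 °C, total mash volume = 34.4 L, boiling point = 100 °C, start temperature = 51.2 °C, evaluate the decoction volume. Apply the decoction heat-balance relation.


V_dec = V_total·(T_target − T_start)/(T_boil − T_start)
V_dec = 34.4·(68.3 − 51.2)/(100 − 51.2)

12.0541 L


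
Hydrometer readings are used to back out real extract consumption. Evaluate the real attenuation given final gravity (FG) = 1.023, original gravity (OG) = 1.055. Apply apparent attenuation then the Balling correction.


AA = (OG−FG)/(OG−1)·100;  RA = AA·0.8192
AA = (1.055 − 1.023)/(1.055 − 1)·100 = 58.1818
RA = 58.1818·0.8192

47.6625 %


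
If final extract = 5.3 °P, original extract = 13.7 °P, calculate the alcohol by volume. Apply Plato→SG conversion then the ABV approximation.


SG = 259/(259 − P);  ABV = (OG − FG)·131.25
OG = 259/(259 − 13.7) = 1.0558
FG = 259/(259 − 5.3) = 1.0209
ABV = (1.0558 − 1.0209)·131.25

4.5884 % ABV


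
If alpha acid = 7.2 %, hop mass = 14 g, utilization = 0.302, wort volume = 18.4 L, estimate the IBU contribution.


IBU = (α/100)·mass·U·1000 / V
IBU = (7.2/100)·14·0.302·1000 / 18.4

16.5443 IBU


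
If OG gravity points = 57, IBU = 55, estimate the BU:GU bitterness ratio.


BU:GU = IBU / OG_points
BU:GU = 55 / 57

0.9649


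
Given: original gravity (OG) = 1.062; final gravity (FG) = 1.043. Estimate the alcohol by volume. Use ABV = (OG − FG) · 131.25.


ABV = (1.062 − 1.043) · 131.25

2.4938 % ABV


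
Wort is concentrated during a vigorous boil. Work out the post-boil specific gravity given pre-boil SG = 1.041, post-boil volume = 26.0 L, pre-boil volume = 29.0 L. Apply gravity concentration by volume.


SG_post = 1 + (SG_pre − 1)·V_pre/V_post
pts_pre = (1.041 − 1)·1000 = 41.0000
pts_post = 41.0000·29.0/26.0 = 45.7308
SG_post = 1 + 45.7308/1000

1.0457


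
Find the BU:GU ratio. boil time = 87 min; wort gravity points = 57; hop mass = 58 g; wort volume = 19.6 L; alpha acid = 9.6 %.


U = 1.65·0.000125^(GP/1000)·(1−e^(−0.04t))/4.15;  IBU = (α/100)·m·U·1000/V;  BU:GU = IBU/GP
U = 1.65·0.000125^(57/1000)·(1−e^(−0.04·87))/4.15 = 0.2309
IBU = (9.6/100)·58·0.2309·1000/19.6 = 65.5863
BU:GU = 65.5863/57

1.1506


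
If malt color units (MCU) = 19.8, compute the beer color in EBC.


SRM = 1.4922·MCU^0.6859;  EBC = SRM·1.97
SRM = 1.4922·19.8^0.6859 = 11.5667
EBC = 11.5667·1.97

22.7864 EBC


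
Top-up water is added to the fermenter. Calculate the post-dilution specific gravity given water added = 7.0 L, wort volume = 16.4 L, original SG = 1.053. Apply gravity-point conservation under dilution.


SG_new = 1 + (SG_old − 1)·V_old/(V_old + V_water)
pts = (1.053 − 1)·1000·16.4/(16.4 + 7.0) = 37.1453
SG_new = 1 + 37.1453/1000

1.0371


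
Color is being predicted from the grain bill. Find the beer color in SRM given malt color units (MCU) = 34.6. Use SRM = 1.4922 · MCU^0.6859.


SRM = 1.4922 · 34.6^0.6859

16.9621 SRM


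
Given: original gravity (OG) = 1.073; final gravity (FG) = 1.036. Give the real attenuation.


AA = (OG−FG)/(OG−1)·100;  RA = AA·0.8192
AA = (1.073 − 1.036)/(1.073 − 1)·100 = 50.6849
RA = 50.6849·0.8192

41.5211 %


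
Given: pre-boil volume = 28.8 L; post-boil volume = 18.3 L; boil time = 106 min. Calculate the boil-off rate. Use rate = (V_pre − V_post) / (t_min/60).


rate = (28.8 − 18.3) / (106/60)

5.9434 L/hr


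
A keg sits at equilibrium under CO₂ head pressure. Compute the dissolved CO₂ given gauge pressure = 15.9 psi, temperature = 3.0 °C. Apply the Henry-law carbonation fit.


vols = (P + 14.695)·(0.01821 + 0.09011·e^(−0.04·T))
vols = (15.9 + 14.695)·(0.01821 + 0.09011·e^(−0.04·3.0))

3.0023 volumes


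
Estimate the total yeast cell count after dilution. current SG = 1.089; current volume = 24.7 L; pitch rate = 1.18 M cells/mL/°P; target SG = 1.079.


V_w = V·((SG_c−1)/(SG_t−1)−1);  °P = 259 − 259/SG_t;  cells = rate·(V+V_w)·°P
V_w = 24.7·((1.089−1)/(1.079−1)−1) = 3.1266
V_final = 24.7 + 3.1266 = 27.8266
°P = 259 − 259/1.079 = 18.9629
cells = 1.18·27.8266·18.9629

622.6547 billion cells


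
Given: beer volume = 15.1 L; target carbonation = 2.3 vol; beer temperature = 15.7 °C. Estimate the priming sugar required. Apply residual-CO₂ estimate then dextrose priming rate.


residual = 14.695·(0.01821 + 0.09011·e^(−0.04·T));  sugar = (target − residual)·4.0·V
residual = 14.695·(0.01821 + 0.09011·e^(−0.04·15.7)) = 0.9742
sugar = (2.3 − 0.9742)·4.0·15.1

80.0754 g


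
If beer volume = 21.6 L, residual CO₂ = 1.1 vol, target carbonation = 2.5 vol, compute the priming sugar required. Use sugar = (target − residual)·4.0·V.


sugar = (2.5 − 1.1)·4.0·21.6

120.9600 g


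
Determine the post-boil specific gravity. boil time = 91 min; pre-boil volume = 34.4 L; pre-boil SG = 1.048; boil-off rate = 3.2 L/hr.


V_post = V_pre − rate·(t/60);  SG_post = 1 + (SG_pre−1)·V_pre/V_post
V_post = 34.4 − 3.2·(91/60) = 29.5467
SG_post = 1 + (1.048 − 1)·34.4/29.5467

1.0559


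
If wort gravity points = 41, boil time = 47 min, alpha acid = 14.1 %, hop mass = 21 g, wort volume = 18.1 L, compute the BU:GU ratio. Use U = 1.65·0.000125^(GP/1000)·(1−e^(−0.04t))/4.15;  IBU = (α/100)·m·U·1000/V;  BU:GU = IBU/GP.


U = 1.65·0.000125^(41/1000)·(1−e^(−0.04·47))/4.15 = 0.2331
IBU = (14.1/100)·21·0.2331·1000/18.1 = 38.1296
BU:GU = 38.1296/41

0.9300


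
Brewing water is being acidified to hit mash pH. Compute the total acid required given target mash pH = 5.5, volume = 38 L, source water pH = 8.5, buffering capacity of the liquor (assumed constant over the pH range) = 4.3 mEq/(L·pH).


acid = buffering capacity · (pH_source − pH_target) · V
acid = 4.3 · (8.5 − 5.5) · 38

490.2000 mEq


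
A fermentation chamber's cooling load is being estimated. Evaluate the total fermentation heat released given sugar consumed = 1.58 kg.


Q = m_sugar · 590 kJ/kg
Q = 1.58 · 590

932.2000 kJ


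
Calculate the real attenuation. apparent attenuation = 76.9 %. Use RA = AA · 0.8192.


RA = 76.9 · 0.8192

62.9965 %


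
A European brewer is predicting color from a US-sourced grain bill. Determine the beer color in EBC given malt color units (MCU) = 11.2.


SRM = 1.4922·MCU^0.6859;  EBC = SRM·1.97
SRM = 1.4922·11.2^0.6859 = 7.8250
EBC = 7.8250·1.97

15.4153 EBC


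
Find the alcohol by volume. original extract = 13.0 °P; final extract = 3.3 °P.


SG = 259/(259 − P);  ABV = (OG − FG)·131.25
OG = 259/(259 − 13.0) = 1.0528
FG = 259/(259 − 3.3) = 1.0129
ABV = (1.0528 − 1.0129)·131.25

5.2421 % ABV


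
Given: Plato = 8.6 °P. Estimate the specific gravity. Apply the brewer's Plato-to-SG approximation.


SG = 259/(259 − P)
SG = 259/(259 − 8.6)

1.0343


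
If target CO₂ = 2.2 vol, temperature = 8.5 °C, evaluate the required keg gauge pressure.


psi = vols/(0.01821 + 0.09011·e^(−0.04·T)) − 14.695
psi = 2.2/(0.01821 + 0.09011·e^(−0.04·8.5)) − 14.695

12.0210 psi


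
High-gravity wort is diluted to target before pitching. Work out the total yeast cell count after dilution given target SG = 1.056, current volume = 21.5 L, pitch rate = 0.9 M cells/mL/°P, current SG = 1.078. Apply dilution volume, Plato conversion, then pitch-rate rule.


V_w = V·((SG_c−1)/(SG_t−1)−1);  °P = 259 − 259/SG_t;  cells = rate·(V+V_w)·°P
V_w = 21.5·((1.078−1)/(1.056−1)−1) = 8.4464
V_final = 21.5 + 8.4464 = 29.9464
°P = 259 − 259/1.056 = 13.7348
cells = 0.9·29.9464·13.7348

370.1787 billion cells


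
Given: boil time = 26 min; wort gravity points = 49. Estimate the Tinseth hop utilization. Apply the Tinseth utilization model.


U = 1.65·0.000125^(GP/1000) · (1 − e^(−0.04·t))/4.15
bigness = 1.65·0.000125^(49/1000) = 1.0623
boil_factor = (1 − e^(−0.04·26))/4.15 = 0.1558
U = 1.0623 · 0.1558

0.1655


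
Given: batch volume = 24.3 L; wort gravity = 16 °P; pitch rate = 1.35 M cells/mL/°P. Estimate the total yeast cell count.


cells (billions) = rate · V_L · °P
cells = 1.35 · 24.3 · 16

524.8800 billion cells


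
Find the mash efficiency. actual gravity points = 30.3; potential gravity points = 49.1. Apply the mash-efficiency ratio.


efficiency = actual / potential × 100
efficiency = 30.3 / 49.1 × 100

61.7108 %


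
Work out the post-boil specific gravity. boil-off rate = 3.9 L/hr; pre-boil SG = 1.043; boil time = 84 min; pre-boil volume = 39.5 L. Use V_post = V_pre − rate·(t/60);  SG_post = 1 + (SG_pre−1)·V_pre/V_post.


V_post = 39.5 − 3.9·(84/60) = 34.0400
SG_post = 1 + (1.043 − 1)·39.5/34.0400

1.0499


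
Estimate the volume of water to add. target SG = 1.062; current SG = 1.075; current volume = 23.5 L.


V_water = V·((SG_curr − 1)/(SG_target − 1) − 1)
V_water = 23.5·((1.075 − 1)/(1.062 − 1) − 1)

4.9274 L


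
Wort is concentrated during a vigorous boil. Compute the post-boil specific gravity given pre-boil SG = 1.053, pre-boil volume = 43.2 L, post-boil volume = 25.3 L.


SG_post = 1 + (SG_pre − 1)·V_pre/V_post
pts_pre = (1.053 − 1)·1000 = 53.0000
pts_post = 53.0000·43.2/25.3 = 90.4980
SG_post = 1 + 90.4980/1000

1.0905


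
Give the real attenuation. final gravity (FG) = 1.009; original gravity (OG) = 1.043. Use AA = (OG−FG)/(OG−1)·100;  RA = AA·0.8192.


AA = (1.043 − 1.009)/(1.043 − 1)·100 = 79.0698
RA = 79.0698·0.8192

64.7740 %


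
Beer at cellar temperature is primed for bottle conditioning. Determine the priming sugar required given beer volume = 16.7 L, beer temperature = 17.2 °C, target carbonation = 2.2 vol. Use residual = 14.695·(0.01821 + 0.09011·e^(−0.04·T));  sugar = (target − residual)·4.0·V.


residual = 14.695·(0.01821 + 0.09011·e^(−0.04·17.2)) = 0.9331
sugar = (2.2 − 0.9331)·4.0·16.7

84.6292 g


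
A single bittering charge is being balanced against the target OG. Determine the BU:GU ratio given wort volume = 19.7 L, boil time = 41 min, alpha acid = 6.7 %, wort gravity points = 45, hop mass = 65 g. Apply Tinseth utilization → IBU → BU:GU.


U = 1.65·0.000125^(GP/1000)·(1−e^(−0.04t))/4.15;  IBU = (α/100)·m·U·1000/V;  BU:GU = IBU/GP
U = 1.65·0.000125^(45/1000)·(1−e^(−0.04·41))/4.15 = 0.2139
IBU = (6.7/100)·65·0.2139·1000/19.7 = 47.2786
BU:GU = 47.2786/45

1.0506


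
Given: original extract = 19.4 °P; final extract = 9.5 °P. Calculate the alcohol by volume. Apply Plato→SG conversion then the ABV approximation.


SG = 259/(259 − P);  ABV = (OG − FG)·131.25
OG = 259/(259 − 19.4) = 1.0810
FG = 259/(259 − 9.5) = 1.0381
ABV = (1.0810 − 1.0381)·131.25

5.6296 % ABV


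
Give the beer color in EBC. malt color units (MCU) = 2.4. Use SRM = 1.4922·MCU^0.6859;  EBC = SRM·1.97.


SRM = 1.4922·2.4^0.6859 = 2.7203
EBC = 2.7203·1.97

5.3590 EBC


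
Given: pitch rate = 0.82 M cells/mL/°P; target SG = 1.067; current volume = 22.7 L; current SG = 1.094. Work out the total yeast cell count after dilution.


V_w = V·((SG_c−1)/(SG_t−1)−1);  °P = 259 − 259/SG_t;  cells = rate·(V+V_w)·°P
V_w = 22.7·((1.094−1)/(1.067−1)−1) = 9.1478
V_final = 22.7 + 9.1478 = 31.8478
°P = 259 − 259/1.067 = 16.2634
cells = 0.82·31.8478·16.2634

424.7202 billion cells


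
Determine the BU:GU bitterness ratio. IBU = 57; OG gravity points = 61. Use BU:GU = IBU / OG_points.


BU:GU = 57 / 61

0.9344


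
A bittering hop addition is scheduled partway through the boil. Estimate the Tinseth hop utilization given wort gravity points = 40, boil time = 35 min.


U = 1.65·0.000125^(GP/1000) · (1 − e^(−0.04·t))/4.15
bigness = 1.65·0.000125^(40/1000) = 1.1518
boil_factor = (1 − e^(−0.04·35))/4.15 = 0.1815
U = 1.1518 · 0.1815

0.2091


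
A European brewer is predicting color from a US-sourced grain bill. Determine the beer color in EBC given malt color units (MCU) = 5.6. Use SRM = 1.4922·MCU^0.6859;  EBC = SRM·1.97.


SRM = 1.4922·5.6^0.6859 = 4.8642
EBC = 4.8642·1.97

9.5824 EBC


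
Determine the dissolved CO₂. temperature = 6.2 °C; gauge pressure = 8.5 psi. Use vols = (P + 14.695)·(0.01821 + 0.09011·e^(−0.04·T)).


vols = (8.5 + 14.695)·(0.01821 + 0.09011·e^(−0.04·6.2))

2.0534 volumes


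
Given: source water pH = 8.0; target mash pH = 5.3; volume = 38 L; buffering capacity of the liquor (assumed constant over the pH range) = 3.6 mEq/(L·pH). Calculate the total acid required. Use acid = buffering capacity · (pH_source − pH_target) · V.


acid = 3.6 · (8.0 − 5.3) · 38

369.3600 mEq


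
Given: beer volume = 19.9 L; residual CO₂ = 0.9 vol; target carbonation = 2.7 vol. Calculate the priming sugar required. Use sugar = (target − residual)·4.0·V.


sugar = (2.7 − 0.9)·4.0·19.9

143.2800 g


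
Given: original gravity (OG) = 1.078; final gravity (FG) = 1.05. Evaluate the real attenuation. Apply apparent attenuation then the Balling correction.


AA = (OG−FG)/(OG−1)·100;  RA = AA·0.8192
AA = (1.078 − 1.05)/(1.078 − 1)·100 = 35.8974
RA = 35.8974·0.8192

29.4072 %


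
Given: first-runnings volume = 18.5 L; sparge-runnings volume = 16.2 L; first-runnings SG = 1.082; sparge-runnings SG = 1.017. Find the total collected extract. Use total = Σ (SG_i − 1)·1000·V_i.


first = (1.082 − 1)·1000·18.5 = 1517.0000
sparge = (1.017 − 1)·1000·16.2 = 275.4000
total = 1517.0000 + 275.4000

1792.4000 gravity·L


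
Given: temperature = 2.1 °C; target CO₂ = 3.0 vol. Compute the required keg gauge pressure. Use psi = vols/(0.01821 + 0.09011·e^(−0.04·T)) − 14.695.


psi = 3.0/(0.01821 + 0.09011·e^(−0.04·2.1)) − 14.695

14.9903 psi


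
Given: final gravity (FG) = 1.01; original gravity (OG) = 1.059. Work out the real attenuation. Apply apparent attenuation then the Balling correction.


AA = (OG−FG)/(OG−1)·100;  RA = AA·0.8192
AA = (1.059 − 1.01)/(1.059 − 1)·100 = 83.0508
RA = 83.0508·0.8192

68.0353 %


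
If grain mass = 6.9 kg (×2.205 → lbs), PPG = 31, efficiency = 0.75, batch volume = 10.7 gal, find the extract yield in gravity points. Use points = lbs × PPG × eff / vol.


lbs = 6.9 × 2.205 = 15.2145
points = 15.2145 × 31 × 0.75 / 10.7

33.0595 points


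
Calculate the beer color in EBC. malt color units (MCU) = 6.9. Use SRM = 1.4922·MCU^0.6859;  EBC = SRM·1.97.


SRM = 1.4922·6.9^0.6859 = 5.6130
EBC = 5.6130·1.97

11.0576 EBC


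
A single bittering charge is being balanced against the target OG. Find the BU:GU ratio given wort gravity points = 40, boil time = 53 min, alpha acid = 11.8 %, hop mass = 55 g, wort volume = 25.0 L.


U = 1.65·0.000125^(GP/1000)·(1−e^(−0.04t))/4.15;  IBU = (α/100)·m·U·1000/V;  BU:GU = IBU/GP
U = 1.65·0.000125^(40/1000)·(1−e^(−0.04·53))/4.15 = 0.2442
IBU = (11.8/100)·55·0.2442·1000/25.0 = 63.3992
BU:GU = 63.3992/40

1.5850


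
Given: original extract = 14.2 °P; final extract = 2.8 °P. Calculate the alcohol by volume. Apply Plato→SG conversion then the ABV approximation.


SG = 259/(259 − P);  ABV = (OG − FG)·131.25
OG = 259/(259 − 14.2) = 1.0580
FG = 259/(259 − 2.8) = 1.0109
ABV = (1.0580 − 1.0109)·131.25

6.1789 % ABV


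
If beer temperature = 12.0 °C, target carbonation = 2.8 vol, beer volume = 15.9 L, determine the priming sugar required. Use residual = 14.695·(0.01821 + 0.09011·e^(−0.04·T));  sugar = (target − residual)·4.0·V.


residual = 14.695·(0.01821 + 0.09011·e^(−0.04·12.0)) = 1.0870
sugar = (2.8 − 1.0870)·4.0·15.9

108.9488 g


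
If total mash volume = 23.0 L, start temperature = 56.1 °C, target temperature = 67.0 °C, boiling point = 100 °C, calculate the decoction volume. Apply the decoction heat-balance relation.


V_dec = V_total·(T_target − T_start)/(T_boil − T_start)
V_dec = 23.0·(67.0 − 56.1)/(100 − 56.1)

5.7107 L


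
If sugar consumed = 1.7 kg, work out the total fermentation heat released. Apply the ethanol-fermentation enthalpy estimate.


Q = m_sugar · 590 kJ/kg
Q = 1.7 · 590

1003.0000 kJ


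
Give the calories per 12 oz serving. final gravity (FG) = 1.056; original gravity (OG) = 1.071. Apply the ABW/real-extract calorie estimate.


ABW = (OG−FG)·131.25·0.79/FG;  °P = 259 − 259/SG (for OG→OE and FG→AE);  RE = 0.1808·OE + 0.8192·AE;  Cal = (6.9·ABW + 4·(RE−0.1))·FG·3.55
ABW = (1.071 − 1.056)·131.25·0.79/1.056 = 1.4728
OE = 259 − 259/1.071 = 17.1699 °P
AE = 259 − 259/1.056 = 13.7348 °P
RE = 0.1808·17.1699 + 0.8192·13.7348 = 14.3559 °P
Cal = (6.9·1.4728 + 4·(14.3559−0.1))·1.056·3.55

251.8676 kcal


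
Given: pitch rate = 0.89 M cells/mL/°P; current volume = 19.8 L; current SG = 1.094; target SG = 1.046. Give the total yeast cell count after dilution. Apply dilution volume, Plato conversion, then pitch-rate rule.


V_w = V·((SG_c−1)/(SG_t−1)−1);  °P = 259 − 259/SG_t;  cells = rate·(V+V_w)·°P
V_w = 19.8·((1.094−1)/(1.046−1)−1) = 20.6609
V_final = 19.8 + 20.6609 = 40.4609
°P = 259 − 259/1.046 = 11.3901
cells = 0.89·40.4609·11.3901

410.1579 billion cells


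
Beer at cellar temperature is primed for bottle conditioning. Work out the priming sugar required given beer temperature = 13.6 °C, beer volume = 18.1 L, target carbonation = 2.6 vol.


residual = 14.695·(0.01821 + 0.09011·e^(−0.04·T));  sugar = (target − residual)·4.0·V
residual = 14.695·(0.01821 + 0.09011·e^(−0.04·13.6)) = 1.0362
sugar = (2.6 − 1.0362)·4.0·18.1

113.2212 g


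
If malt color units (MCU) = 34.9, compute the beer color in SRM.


SRM = 1.4922 · MCU^0.6859
SRM = 1.4922 · 34.9^0.6859

17.0628 SRM


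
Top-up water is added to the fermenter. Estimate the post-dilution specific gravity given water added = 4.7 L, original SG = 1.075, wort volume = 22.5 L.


SG_new = 1 + (SG_old − 1)·V_old/(V_old + V_water)
pts = (1.075 − 1)·1000·22.5/(22.5 + 4.7) = 62.0404
SG_new = 1 + 62.0404/1000

1.0620


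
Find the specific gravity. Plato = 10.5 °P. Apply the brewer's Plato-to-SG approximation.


SG = 259/(259 − P)
SG = 259/(259 − 10.5)

1.0423


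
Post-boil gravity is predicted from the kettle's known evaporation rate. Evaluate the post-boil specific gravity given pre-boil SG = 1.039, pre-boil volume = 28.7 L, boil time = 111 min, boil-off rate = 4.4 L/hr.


V_post = V_pre − rate·(t/60);  SG_post = 1 + (SG_pre−1)·V_pre/V_post
V_post = 28.7 − 4.4·(111/60) = 20.5600
SG_post = 1 + (1.039 − 1)·28.7/20.5600

1.0544


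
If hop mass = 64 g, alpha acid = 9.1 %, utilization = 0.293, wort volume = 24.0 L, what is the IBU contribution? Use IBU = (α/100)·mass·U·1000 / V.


IBU = (9.1/100)·64·0.293·1000 / 24.0

71.1013 IBU


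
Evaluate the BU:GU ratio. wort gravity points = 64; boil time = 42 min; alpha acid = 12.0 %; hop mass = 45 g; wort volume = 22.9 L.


U = 1.65·0.000125^(GP/1000)·(1−e^(−0.04t))/4.15;  IBU = (α/100)·m·U·1000/V;  BU:GU = IBU/GP
U = 1.65·0.000125^(64/1000)·(1−e^(−0.04·42))/4.15 = 0.1820
IBU = (12.0/100)·45·0.1820·1000/22.9 = 42.9162
BU:GU = 42.9162/64

0.6706


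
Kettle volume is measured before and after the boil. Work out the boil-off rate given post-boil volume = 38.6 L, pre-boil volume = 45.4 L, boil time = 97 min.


rate = (V_pre − V_post) / (t_min/60)
rate = (45.4 − 38.6) / (97/60)

4.2062 L/hr


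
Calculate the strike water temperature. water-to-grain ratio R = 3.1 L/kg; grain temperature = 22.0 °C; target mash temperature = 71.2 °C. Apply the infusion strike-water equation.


T_strike = (0.41/R)·(T_mash − T_grain) + T_mash
T_strike = (0.41/3.1)·(71.2 − 22.0) + 71.2

77.7071 °C


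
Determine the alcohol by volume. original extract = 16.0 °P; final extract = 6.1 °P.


SG = 259/(259 − P);  ABV = (OG − FG)·131.25
OG = 259/(259 − 16.0) = 1.0658
FG = 259/(259 − 6.1) = 1.0241
ABV = (1.0658 − 1.0241)·131.25

5.4762 % ABV


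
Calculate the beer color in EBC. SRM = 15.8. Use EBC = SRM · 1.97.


EBC = 15.8 · 1.97

31.1260 EBC


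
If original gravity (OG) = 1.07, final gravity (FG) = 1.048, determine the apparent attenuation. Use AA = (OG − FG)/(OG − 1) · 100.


AA = (1.07 − 1.048)/(1.07 − 1) · 100

31.4286 %


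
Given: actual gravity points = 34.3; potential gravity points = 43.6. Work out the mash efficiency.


efficiency = actual / potential × 100
efficiency = 34.3 / 43.6 × 100

78.6697 %


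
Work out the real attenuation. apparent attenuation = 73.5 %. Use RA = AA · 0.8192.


RA = 73.5 · 0.8192

60.2112 %
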